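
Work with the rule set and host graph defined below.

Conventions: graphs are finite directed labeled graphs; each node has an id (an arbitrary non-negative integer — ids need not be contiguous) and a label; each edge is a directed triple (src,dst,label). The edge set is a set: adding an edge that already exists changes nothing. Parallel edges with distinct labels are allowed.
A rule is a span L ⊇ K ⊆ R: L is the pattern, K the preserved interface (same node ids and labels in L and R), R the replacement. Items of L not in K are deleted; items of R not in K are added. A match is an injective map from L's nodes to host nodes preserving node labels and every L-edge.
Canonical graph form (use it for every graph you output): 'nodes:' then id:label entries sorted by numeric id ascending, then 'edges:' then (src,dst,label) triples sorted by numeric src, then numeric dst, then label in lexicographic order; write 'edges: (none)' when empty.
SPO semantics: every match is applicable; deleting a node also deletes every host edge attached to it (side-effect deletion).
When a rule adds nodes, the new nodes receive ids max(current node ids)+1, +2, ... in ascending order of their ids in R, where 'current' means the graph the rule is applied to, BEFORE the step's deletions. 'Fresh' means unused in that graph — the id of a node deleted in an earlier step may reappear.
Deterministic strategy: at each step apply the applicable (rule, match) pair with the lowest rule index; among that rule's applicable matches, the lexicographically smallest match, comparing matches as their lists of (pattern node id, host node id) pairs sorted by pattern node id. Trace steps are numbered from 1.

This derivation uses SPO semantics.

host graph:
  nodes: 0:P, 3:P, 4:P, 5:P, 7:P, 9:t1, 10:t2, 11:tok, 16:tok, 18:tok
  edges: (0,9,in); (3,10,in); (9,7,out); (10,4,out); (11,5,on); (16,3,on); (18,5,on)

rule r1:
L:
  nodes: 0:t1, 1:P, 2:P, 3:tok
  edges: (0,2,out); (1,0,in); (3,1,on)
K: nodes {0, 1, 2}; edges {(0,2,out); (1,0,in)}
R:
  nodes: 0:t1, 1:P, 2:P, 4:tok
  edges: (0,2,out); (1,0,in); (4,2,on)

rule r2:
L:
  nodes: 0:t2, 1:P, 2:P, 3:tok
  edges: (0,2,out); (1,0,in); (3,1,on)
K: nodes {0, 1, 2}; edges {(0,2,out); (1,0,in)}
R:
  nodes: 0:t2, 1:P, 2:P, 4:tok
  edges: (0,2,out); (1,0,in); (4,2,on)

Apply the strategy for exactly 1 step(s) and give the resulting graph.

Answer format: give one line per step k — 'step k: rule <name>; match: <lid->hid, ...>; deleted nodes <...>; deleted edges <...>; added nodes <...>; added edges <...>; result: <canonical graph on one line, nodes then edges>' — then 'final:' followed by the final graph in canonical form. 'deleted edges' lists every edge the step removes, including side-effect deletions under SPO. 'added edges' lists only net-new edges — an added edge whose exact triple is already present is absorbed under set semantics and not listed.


step 1: rule r2; match: 0->10, 1->3, 2->4, 3->16; deleted nodes 16; deleted edges (16,3,on); added nodes 19; added edges (19,4,on); result: nodes: 0:P, 3:P, 4:P, 5:P, 7:P, 9:t1, 10:t2, 11:tok, 18:tok, 19:tok edges: (0,9,in); (3,10,in); (9,7,out); (10,4,out); (11,5,on); (18,5,on); (19,4,on)
final:
nodes: 0:P, 3:P, 4:P, 5:P, 7:P, 9:t1, 10:t2, 11:tok, 18:tok, 19:tok
edges: (0,9,in); (3,10,in); (9,7,out); (10,4,out); (11,5,on); (18,5,on); (19,4,on)


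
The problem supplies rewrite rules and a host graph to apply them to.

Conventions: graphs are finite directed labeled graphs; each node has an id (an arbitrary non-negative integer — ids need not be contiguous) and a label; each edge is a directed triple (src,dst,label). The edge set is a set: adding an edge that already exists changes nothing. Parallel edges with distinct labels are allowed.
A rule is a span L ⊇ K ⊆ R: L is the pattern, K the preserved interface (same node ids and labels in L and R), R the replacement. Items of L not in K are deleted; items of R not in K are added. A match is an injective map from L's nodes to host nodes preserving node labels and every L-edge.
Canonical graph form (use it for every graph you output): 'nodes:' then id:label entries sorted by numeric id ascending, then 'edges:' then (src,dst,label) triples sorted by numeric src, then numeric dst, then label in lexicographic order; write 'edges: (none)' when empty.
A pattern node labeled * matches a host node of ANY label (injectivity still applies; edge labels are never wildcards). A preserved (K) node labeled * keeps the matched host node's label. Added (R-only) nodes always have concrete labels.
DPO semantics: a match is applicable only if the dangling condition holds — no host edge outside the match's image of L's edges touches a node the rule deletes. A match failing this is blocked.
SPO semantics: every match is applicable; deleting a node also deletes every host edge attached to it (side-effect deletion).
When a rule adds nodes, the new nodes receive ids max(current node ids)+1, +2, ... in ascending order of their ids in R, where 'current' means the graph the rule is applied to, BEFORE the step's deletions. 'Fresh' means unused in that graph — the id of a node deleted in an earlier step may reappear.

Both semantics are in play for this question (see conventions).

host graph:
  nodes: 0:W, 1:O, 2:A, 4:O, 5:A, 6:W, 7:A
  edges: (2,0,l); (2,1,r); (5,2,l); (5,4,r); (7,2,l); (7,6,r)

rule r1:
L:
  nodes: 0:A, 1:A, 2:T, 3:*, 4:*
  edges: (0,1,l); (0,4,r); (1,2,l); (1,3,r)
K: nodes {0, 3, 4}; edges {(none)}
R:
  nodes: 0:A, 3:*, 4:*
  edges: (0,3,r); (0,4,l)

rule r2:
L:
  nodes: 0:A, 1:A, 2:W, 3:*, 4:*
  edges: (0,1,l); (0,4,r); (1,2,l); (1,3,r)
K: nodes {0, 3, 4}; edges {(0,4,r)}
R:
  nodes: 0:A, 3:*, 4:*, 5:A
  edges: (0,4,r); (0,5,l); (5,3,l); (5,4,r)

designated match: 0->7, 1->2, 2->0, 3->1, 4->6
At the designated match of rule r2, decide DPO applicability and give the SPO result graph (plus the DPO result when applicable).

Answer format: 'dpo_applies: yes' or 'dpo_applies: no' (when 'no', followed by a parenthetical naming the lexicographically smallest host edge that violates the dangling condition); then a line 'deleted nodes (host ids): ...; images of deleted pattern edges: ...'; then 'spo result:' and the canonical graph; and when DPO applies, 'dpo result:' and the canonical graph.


dpo_applies: no
(the rule deletes node 2, which keeps host edge (5,2,l) outside the match image — the dangling condition fails, DPO blocks; SPO proceeds and side-deletes such edges)
deleted nodes (host ids): 0, 2; images of deleted pattern edges: (2,0,l); (2,1,r); (7,2,l)
spo result:
nodes: 1:O, 4:O, 5:A, 6:W, 7:A, 8:A
edges: (5,4,r); (7,6,r); (7,8,l); (8,1,l); (8,6,r)


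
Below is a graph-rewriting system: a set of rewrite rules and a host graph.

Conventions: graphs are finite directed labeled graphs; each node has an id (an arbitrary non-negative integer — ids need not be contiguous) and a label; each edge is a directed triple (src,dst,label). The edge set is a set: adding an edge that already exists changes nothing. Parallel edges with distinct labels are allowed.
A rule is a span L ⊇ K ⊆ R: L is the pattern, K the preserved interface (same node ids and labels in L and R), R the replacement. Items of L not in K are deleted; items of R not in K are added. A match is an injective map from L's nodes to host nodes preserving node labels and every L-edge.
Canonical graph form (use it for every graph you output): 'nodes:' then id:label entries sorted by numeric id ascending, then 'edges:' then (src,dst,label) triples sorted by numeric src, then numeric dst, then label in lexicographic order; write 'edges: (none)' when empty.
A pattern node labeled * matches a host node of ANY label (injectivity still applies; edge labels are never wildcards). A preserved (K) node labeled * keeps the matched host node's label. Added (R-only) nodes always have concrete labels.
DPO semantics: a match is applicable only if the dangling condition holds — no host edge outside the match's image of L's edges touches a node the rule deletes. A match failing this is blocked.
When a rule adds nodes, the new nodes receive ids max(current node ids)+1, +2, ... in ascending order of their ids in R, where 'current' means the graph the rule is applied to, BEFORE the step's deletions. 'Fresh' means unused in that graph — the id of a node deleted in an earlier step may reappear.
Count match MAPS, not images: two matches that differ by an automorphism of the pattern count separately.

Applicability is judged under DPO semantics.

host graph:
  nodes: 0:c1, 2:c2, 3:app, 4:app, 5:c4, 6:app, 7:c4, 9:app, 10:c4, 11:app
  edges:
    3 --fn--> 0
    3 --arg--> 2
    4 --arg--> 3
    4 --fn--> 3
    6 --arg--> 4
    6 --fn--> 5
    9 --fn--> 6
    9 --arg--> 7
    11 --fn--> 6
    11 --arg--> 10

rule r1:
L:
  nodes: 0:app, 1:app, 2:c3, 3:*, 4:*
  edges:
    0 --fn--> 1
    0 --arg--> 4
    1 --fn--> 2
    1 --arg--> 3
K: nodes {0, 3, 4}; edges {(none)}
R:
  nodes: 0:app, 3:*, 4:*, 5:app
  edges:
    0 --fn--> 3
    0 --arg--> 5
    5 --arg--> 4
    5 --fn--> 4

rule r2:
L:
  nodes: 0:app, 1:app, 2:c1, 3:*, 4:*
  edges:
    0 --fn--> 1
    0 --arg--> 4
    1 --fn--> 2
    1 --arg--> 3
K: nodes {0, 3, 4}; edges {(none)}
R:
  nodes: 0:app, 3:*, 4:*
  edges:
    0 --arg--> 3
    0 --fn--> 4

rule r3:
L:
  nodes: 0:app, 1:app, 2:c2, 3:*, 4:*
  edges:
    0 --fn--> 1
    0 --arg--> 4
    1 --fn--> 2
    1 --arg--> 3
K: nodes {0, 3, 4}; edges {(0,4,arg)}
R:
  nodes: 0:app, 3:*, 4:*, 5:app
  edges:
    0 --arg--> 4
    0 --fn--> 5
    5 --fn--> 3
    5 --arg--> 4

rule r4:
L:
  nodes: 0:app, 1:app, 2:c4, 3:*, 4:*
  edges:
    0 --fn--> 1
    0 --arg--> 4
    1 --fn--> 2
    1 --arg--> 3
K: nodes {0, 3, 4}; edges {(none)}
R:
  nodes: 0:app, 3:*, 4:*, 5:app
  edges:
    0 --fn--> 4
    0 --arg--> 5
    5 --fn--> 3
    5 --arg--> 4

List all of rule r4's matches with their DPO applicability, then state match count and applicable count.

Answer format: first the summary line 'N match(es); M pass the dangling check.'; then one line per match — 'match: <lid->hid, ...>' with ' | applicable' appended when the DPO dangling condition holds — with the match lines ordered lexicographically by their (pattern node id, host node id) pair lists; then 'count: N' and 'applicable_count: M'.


2 match(es); 0 pass the dangling check.
match: 0->9, 1->6, 2->5, 3->4, 4->7
match: 0->11, 1->6, 2->5, 3->4, 4->10
count: 2
applicable_count: 0


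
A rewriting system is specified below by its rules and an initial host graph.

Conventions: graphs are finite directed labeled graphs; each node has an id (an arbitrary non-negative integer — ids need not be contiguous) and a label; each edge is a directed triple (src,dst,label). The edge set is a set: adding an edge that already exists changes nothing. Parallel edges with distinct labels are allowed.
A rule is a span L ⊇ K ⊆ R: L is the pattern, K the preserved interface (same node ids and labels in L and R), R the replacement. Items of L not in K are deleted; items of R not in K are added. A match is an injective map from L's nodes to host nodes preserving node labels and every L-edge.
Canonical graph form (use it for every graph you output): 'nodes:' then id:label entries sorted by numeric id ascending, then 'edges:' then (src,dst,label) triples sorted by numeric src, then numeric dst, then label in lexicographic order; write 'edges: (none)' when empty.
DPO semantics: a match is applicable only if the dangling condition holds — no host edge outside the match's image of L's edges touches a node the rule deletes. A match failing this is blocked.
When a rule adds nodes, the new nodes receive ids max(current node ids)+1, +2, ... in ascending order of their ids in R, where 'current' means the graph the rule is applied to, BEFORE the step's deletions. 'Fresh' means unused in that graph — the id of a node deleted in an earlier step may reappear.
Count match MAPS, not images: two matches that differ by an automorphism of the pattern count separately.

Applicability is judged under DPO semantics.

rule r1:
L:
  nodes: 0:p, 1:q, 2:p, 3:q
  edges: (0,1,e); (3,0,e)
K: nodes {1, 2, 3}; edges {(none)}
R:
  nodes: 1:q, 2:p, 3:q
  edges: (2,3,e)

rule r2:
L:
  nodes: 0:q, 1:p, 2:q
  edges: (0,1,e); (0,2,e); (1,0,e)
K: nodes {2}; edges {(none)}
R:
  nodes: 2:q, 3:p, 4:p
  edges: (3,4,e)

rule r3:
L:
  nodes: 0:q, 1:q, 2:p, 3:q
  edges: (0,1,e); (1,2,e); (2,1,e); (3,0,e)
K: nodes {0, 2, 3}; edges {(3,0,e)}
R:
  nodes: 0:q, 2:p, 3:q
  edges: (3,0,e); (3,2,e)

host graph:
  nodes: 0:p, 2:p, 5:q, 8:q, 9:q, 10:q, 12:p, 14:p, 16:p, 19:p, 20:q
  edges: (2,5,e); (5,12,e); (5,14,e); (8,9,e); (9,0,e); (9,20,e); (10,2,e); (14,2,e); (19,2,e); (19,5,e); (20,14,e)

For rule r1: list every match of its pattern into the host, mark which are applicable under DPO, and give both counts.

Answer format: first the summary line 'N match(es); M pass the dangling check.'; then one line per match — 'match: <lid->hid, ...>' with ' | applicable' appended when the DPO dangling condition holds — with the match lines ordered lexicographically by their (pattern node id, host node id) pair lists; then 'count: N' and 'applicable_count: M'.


5 match(es); 0 pass the dangling check.
match: 0->2, 1->5, 2->0, 3->10
match: 0->2, 1->5, 2->12, 3->10
match: 0->2, 1->5, 2->14, 3->10
match: 0->2, 1->5, 2->16, 3->10
match: 0->2, 1->5, 2->19, 3->10
count: 5
applicable_count: 0


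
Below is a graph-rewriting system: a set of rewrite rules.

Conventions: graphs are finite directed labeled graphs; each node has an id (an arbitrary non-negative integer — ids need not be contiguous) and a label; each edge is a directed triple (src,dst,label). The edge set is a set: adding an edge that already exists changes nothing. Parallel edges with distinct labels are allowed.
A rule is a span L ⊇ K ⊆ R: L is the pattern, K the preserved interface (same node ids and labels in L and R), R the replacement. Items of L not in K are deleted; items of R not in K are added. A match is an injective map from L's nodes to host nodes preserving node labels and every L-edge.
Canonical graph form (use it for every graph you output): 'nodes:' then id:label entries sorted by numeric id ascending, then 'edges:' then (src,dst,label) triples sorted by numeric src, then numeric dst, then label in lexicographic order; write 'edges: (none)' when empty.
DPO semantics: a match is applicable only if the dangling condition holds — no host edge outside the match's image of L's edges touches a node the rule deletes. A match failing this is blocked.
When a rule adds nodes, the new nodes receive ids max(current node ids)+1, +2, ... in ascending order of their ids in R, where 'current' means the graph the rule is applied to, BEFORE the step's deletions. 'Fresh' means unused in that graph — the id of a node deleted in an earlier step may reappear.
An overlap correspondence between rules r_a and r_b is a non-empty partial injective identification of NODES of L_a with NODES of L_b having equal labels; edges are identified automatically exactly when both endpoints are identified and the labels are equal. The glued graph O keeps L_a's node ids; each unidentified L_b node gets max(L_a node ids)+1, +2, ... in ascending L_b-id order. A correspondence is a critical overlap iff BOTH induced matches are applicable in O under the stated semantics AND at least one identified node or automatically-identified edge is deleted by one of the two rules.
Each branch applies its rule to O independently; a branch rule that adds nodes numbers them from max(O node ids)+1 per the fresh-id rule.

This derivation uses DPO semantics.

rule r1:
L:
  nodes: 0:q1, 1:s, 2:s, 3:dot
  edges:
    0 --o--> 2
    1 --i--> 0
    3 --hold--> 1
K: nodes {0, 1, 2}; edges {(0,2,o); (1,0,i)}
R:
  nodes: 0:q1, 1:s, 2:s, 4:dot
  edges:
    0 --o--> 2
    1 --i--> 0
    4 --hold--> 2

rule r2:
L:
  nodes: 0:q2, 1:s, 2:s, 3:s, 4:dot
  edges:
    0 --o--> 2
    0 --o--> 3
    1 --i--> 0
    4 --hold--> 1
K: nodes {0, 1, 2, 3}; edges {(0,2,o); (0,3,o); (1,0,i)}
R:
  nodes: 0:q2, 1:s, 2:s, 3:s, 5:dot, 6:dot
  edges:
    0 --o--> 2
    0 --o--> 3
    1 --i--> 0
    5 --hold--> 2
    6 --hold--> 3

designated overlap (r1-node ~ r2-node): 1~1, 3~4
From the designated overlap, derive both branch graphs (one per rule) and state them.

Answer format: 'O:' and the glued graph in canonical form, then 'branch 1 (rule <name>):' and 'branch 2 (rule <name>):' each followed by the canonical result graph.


O:
nodes: 0:q1, 1:s, 2:s, 3:dot, 4:q2, 5:s, 6:s
edges: (0,2,o); (1,0,i); (1,4,i); (3,1,hold); (4,5,o); (4,6,o)
branch 1 (rule r1):
nodes: 0:q1, 1:s, 2:s, 4:q2, 5:s, 6:s, 7:dot
edges: (0,2,o); (1,0,i); (1,4,i); (4,5,o); (4,6,o); (7,2,hold)
branch 2 (rule r2):
nodes: 0:q1, 1:s, 2:s, 4:q2, 5:s, 6:s, 7:dot, 8:dot
edges: (0,2,o); (1,0,i); (1,4,i); (4,5,o); (4,6,o); (7,5,hold); (8,6,hold)


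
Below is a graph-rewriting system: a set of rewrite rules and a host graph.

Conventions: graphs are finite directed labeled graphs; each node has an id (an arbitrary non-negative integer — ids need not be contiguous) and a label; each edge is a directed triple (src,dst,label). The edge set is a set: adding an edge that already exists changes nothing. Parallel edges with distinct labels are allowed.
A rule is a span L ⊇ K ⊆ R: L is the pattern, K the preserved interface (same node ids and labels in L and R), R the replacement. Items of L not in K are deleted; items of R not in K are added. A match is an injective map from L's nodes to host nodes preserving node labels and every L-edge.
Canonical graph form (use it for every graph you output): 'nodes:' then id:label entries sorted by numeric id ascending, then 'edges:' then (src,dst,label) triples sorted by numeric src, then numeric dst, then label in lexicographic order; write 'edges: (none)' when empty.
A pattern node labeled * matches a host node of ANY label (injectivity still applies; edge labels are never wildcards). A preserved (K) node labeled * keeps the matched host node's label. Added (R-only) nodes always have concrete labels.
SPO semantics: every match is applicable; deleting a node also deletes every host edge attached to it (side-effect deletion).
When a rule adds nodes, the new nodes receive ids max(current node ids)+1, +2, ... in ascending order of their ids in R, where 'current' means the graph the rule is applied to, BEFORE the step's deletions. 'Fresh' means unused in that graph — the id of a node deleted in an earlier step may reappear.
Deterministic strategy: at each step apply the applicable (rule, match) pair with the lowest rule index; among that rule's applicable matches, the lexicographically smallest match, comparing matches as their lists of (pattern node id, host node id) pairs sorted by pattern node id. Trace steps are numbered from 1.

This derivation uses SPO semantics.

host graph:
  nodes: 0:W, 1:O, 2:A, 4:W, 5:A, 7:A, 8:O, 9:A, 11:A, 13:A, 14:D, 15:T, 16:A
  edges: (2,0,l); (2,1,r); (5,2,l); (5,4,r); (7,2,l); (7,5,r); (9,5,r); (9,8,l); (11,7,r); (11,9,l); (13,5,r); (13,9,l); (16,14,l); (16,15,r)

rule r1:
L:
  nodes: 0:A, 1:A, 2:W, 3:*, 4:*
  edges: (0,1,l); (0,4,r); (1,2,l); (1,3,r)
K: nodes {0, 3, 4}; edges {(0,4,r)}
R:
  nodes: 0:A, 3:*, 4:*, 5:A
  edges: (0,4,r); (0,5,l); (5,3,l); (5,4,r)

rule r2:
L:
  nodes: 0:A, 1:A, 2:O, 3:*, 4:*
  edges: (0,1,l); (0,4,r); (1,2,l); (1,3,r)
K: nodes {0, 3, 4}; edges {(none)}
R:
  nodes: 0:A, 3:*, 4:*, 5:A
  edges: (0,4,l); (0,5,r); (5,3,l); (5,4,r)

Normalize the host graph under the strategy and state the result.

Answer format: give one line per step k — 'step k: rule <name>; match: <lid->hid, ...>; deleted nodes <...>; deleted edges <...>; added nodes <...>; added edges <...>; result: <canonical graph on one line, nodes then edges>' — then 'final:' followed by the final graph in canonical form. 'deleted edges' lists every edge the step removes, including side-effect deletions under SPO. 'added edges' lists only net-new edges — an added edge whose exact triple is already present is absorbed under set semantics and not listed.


step 1: rule r1; match: 0->5, 1->2, 2->0, 3->1, 4->4; deleted nodes 0, 2; deleted edges (2,0,l); (2,1,r); (5,2,l); (7,2,l); added nodes 17; added edges (5,17,l); (17,1,l); (17,4,r); result: nodes: 1:O, 4:W, 5:A, 7:A, 8:O, 9:A, 11:A, 13:A, 14:D, 15:T, 16:A, 17:A edges: (5,4,r); (5,17,l); (7,5,r); (9,5,r); (9,8,l); (11,7,r); (11,9,l); (13,5,r); (13,9,l); (16,14,l); (16,15,r); (17,1,l); (17,4,r)
step 2: rule r2; match: 0->11, 1->9, 2->8, 3->5, 4->7; deleted nodes 8, 9; deleted edges (9,5,r); (9,8,l); (11,7,r); (11,9,l); (13,9,l); added nodes 18; added edges (11,7,l); (11,18,r); (18,5,l); (18,7,r); result: nodes: 1:O, 4:W, 5:A, 7:A, 11:A, 13:A, 14:D, 15:T, 16:A, 17:A, 18:A edges: (5,4,r); (5,17,l); (7,5,r); (11,7,l); (11,18,r); (13,5,r); (16,14,l); (16,15,r); (17,1,l); (17,4,r); (18,5,l); (18,7,r)
final:
nodes: 1:O, 4:W, 5:A, 7:A, 11:A, 13:A, 14:D, 15:T, 16:A, 17:A, 18:A
edges: (5,4,r); (5,17,l); (7,5,r); (11,7,l); (11,18,r); (13,5,r); (16,14,l); (16,15,r); (17,1,l); (17,4,r); (18,5,l); (18,7,r)


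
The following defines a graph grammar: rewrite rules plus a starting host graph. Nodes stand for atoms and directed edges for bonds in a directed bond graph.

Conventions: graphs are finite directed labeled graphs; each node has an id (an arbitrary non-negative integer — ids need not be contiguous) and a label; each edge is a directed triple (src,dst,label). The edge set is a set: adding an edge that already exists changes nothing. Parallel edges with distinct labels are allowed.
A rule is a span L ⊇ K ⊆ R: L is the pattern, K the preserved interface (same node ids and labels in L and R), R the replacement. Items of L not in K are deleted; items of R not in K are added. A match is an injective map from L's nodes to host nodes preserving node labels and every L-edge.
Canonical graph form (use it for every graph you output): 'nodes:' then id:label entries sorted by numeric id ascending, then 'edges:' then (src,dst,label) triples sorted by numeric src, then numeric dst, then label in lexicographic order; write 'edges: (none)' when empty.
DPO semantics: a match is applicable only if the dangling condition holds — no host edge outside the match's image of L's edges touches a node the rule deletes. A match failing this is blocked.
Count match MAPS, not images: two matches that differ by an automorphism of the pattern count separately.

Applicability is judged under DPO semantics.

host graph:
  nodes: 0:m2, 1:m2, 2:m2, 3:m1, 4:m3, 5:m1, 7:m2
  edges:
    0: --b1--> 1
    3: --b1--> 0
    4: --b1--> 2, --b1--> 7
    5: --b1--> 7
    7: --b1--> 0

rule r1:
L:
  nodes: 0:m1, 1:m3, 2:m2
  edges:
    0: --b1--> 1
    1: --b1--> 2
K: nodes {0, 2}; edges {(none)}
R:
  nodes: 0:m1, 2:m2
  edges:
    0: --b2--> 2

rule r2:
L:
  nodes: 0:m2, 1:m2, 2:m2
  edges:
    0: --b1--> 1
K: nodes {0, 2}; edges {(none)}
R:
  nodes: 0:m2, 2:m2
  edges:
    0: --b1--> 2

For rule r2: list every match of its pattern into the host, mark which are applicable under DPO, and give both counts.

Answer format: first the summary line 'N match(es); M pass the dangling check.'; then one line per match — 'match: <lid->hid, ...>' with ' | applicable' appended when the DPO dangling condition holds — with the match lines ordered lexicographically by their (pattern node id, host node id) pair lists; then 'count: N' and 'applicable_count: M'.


4 match(es); 2 pass the dangling check.
match: 0->0, 1->1, 2->2 | applicable
match: 0->0, 1->1, 2->7 | applicable
match: 0->7, 1->0, 2->1
match: 0->7, 1->0, 2->2
count: 4
applicable_count: 2


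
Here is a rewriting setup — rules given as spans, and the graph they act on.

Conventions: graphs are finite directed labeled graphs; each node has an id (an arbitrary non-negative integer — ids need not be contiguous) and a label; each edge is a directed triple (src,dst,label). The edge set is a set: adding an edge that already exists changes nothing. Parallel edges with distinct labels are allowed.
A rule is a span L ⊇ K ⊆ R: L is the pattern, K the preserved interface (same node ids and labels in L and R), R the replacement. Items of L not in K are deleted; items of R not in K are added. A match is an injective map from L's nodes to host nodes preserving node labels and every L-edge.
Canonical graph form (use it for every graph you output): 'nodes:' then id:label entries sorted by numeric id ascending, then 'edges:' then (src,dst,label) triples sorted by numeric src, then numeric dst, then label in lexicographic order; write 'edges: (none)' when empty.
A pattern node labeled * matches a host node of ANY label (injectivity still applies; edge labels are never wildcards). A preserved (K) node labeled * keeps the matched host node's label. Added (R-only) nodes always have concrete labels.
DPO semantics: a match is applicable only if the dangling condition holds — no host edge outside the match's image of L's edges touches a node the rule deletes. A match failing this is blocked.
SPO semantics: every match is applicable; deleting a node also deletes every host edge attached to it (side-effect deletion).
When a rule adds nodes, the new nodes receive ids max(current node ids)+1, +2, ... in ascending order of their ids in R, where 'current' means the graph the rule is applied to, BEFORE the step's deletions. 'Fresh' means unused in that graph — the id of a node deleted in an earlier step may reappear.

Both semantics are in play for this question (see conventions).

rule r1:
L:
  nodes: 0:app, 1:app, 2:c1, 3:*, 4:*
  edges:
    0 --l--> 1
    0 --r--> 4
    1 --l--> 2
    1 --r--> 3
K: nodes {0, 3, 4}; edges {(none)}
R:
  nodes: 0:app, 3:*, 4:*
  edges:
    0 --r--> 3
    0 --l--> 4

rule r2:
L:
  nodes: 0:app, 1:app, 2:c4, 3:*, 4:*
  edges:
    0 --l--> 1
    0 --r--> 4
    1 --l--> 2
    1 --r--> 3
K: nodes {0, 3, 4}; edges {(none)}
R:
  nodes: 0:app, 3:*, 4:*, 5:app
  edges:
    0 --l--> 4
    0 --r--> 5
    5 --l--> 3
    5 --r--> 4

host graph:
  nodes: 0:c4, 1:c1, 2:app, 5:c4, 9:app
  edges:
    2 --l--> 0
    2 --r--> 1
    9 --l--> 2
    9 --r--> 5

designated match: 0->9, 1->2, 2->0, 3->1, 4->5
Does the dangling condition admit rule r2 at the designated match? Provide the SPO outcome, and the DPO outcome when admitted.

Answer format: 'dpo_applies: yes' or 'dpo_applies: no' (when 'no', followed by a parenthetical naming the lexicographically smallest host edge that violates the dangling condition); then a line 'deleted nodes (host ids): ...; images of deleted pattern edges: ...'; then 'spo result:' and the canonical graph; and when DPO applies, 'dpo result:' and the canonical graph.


dpo_applies: yes
deleted nodes (host ids): 0, 2; images of deleted pattern edges: (2,0,l); (2,1,r); (9,2,l); (9,5,r)
spo result:
nodes: 1:c1, 5:c4, 9:app, 10:app
edges: (9,5,l); (9,10,r); (10,1,l); (10,5,r)
dpo result:
nodes: 1:c1, 5:c4, 9:app, 10:app
edges: (9,5,l); (9,10,r); (10,1,l); (10,5,r)


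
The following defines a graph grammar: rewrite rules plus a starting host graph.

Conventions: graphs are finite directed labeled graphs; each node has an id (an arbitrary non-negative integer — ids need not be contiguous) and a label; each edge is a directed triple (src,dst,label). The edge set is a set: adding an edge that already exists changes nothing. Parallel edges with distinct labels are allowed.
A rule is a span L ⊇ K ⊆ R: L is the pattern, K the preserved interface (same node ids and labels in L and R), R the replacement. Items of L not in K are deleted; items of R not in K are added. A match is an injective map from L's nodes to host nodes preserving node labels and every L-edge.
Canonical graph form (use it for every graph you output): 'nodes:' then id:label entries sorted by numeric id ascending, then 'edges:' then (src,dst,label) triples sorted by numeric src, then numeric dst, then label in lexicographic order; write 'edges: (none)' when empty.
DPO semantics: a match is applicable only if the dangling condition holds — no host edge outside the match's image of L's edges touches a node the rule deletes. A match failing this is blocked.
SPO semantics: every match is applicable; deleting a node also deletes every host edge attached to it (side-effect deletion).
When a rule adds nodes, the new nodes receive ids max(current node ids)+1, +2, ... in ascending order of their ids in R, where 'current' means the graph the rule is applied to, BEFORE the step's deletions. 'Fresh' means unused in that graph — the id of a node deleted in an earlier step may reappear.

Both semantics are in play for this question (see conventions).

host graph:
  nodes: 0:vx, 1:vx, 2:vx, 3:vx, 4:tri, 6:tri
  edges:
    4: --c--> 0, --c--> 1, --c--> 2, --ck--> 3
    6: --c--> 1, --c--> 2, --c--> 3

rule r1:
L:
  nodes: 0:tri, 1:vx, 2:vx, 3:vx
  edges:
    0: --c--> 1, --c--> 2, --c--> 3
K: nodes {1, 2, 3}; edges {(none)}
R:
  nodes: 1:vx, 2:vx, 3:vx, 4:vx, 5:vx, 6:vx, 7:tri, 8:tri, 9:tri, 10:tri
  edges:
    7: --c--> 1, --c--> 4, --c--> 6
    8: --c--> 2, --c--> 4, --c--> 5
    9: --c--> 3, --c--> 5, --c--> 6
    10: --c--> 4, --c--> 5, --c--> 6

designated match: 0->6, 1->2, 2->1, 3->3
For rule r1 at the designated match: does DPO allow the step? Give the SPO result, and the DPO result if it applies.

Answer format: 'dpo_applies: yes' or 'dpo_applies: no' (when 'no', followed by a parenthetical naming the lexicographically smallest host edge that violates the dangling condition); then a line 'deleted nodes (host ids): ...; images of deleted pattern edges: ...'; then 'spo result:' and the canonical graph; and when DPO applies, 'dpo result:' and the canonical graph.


dpo_applies: yes
deleted nodes (host ids): 6; images of deleted pattern edges: (6,1,c); (6,2,c); (6,3,c)
spo result:
nodes: 0:vx, 1:vx, 2:vx, 3:vx, 4:tri, 7:vx, 8:vx, 9:vx, 10:tri, 11:tri, 12:tri, 13:tri
edges: (4,0,c); (4,1,c); (4,2,c); (4,3,ck); (10,2,c); (10,7,c); (10,9,c); (11,1,c); (11,7,c); (11,8,c); (12,3,c); (12,8,c); (12,9,c); (13,7,c); (13,8,c); (13,9,c)
dpo result:
nodes: 0:vx, 1:vx, 2:vx, 3:vx, 4:tri, 7:vx, 8:vx, 9:vx, 10:tri, 11:tri, 12:tri, 13:tri
edges: (4,0,c); (4,1,c); (4,2,c); (4,3,ck); (10,2,c); (10,7,c); (10,9,c); (11,1,c); (11,7,c); (11,8,c); (12,3,c); (12,8,c); (12,9,c); (13,7,c); (13,8,c); (13,9,c)


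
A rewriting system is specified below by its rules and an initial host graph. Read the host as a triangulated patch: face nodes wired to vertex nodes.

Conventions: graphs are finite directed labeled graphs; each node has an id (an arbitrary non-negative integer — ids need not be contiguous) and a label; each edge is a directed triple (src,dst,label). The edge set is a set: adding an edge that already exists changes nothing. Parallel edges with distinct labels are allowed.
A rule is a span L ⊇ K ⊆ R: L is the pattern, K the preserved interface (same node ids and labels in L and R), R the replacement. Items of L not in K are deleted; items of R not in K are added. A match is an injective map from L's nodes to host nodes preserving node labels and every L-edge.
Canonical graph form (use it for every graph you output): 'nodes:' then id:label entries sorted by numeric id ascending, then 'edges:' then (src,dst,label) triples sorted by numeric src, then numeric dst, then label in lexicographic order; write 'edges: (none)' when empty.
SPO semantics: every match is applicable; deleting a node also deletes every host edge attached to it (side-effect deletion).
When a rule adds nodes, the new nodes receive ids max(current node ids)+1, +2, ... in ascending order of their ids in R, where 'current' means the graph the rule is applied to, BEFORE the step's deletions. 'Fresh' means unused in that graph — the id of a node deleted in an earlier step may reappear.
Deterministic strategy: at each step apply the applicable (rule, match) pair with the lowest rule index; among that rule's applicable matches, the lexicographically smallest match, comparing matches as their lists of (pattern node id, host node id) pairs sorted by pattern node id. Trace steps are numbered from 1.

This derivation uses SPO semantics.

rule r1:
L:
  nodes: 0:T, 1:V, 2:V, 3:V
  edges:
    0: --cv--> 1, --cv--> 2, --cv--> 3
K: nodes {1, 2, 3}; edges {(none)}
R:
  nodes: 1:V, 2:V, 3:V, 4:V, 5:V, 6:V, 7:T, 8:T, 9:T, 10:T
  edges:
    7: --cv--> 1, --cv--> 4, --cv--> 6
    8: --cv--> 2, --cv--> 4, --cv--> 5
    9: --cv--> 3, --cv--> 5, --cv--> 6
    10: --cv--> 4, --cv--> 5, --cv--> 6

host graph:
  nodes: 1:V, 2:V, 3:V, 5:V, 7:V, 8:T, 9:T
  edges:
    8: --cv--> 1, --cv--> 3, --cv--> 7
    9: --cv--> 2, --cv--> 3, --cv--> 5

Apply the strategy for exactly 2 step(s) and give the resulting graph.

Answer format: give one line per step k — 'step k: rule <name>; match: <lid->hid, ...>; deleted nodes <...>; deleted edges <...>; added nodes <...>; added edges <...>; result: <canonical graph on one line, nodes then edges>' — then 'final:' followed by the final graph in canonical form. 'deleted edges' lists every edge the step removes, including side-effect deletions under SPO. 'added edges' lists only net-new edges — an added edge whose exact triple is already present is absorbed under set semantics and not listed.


step 1: rule r1; match: 0->8, 1->1, 2->3, 3->7; deleted nodes 8; deleted edges (8,1,cv); (8,3,cv); (8,7,cv); added nodes 10, 11, 12, 13, 14, 15, 16; added edges (13,1,cv); (13,10,cv); (13,12,cv); (14,3,cv); (14,10,cv); (14,11,cv); (15,7,cv); (15,11,cv); (15,12,cv); (16,10,cv); (16,11,cv); (16,12,cv); result: nodes: 1:V, 2:V, 3:V, 5:V, 7:V, 9:T, 10:V, 11:V, 12:V, 13:T, 14:T, 15:T, 16:T edges: (9,2,cv); (9,3,cv); (9,5,cv); (13,1,cv); (13,10,cv); (13,12,cv); (14,3,cv); (14,10,cv); (14,11,cv); (15,7,cv); (15,11,cv); (15,12,cv); (16,10,cv); (16,11,cv); (16,12,cv)
step 2: rule r1; match: 0->9, 1->2, 2->3, 3->5; deleted nodes 9; deleted edges (9,2,cv); (9,3,cv); (9,5,cv); added nodes 17, 18, 19, 20, 21, 22, 23; added edges (20,2,cv); (20,17,cv); (20,19,cv); (21,3,cv); (21,17,cv); (21,18,cv); (22,5,cv); (22,18,cv); (22,19,cv); (23,17,cv); (23,18,cv); (23,19,cv); result: nodes: 1:V, 2:V, 3:V, 5:V, 7:V, 10:V, 11:V, 12:V, 13:T, 14:T, 15:T, 16:T, 17:V, 18:V, 19:V, 20:T, 21:T, 22:T, 23:T edges: (13,1,cv); (13,10,cv); (13,12,cv); (14,3,cv); (14,10,cv); (14,11,cv); (15,7,cv); (15,11,cv); (15,12,cv); (16,10,cv); (16,11,cv); (16,12,cv); (20,2,cv); (20,17,cv); (20,19,cv); (21,3,cv); (21,17,cv); (21,18,cv); (22,5,cv); (22,18,cv); (22,19,cv); (23,17,cv); (23,18,cv); (23,19,cv)
final:
nodes: 1:V, 2:V, 3:V, 5:V, 7:V, 10:V, 11:V, 12:V, 13:T, 14:T, 15:T, 16:T, 17:V, 18:V, 19:V, 20:T, 21:T, 22:T, 23:T
edges: (13,1,cv); (13,10,cv); (13,12,cv); (14,3,cv); (14,10,cv); (14,11,cv); (15,7,cv); (15,11,cv); (15,12,cv); (16,10,cv); (16,11,cv); (16,12,cv); (20,2,cv); (20,17,cv); (20,19,cv); (21,3,cv); (21,17,cv); (21,18,cv); (22,5,cv); (22,18,cv); (22,19,cv); (23,17,cv); (23,18,cv); (23,19,cv)


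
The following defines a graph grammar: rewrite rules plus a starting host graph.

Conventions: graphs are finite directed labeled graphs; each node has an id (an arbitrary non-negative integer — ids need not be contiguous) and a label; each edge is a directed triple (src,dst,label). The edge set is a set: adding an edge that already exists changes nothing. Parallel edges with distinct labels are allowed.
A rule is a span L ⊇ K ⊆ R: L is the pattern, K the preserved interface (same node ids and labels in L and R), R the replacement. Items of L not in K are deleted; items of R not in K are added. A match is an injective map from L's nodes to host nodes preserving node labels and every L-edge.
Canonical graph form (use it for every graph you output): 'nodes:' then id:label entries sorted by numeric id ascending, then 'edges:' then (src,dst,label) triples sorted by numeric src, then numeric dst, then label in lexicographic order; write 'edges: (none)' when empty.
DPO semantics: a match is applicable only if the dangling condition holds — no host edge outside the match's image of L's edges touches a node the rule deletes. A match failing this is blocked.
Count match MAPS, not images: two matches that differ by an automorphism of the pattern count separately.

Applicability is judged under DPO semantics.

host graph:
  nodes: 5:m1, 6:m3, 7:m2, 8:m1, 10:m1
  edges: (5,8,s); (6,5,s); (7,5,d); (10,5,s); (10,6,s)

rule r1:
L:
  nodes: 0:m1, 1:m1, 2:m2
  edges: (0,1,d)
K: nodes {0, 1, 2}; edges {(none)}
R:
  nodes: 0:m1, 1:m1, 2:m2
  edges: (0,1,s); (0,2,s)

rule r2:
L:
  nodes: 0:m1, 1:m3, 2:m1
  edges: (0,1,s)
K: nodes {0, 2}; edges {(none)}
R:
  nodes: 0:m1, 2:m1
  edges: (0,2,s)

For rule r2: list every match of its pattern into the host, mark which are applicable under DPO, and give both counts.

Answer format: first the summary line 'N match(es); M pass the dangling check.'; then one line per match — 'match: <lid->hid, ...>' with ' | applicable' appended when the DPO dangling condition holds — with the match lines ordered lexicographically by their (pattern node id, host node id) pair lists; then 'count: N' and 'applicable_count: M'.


2 match(es); 0 pass the dangling check.
match: 0->10, 1->6, 2->5
match: 0->10, 1->6, 2->8
count: 2
applicable_count: 0


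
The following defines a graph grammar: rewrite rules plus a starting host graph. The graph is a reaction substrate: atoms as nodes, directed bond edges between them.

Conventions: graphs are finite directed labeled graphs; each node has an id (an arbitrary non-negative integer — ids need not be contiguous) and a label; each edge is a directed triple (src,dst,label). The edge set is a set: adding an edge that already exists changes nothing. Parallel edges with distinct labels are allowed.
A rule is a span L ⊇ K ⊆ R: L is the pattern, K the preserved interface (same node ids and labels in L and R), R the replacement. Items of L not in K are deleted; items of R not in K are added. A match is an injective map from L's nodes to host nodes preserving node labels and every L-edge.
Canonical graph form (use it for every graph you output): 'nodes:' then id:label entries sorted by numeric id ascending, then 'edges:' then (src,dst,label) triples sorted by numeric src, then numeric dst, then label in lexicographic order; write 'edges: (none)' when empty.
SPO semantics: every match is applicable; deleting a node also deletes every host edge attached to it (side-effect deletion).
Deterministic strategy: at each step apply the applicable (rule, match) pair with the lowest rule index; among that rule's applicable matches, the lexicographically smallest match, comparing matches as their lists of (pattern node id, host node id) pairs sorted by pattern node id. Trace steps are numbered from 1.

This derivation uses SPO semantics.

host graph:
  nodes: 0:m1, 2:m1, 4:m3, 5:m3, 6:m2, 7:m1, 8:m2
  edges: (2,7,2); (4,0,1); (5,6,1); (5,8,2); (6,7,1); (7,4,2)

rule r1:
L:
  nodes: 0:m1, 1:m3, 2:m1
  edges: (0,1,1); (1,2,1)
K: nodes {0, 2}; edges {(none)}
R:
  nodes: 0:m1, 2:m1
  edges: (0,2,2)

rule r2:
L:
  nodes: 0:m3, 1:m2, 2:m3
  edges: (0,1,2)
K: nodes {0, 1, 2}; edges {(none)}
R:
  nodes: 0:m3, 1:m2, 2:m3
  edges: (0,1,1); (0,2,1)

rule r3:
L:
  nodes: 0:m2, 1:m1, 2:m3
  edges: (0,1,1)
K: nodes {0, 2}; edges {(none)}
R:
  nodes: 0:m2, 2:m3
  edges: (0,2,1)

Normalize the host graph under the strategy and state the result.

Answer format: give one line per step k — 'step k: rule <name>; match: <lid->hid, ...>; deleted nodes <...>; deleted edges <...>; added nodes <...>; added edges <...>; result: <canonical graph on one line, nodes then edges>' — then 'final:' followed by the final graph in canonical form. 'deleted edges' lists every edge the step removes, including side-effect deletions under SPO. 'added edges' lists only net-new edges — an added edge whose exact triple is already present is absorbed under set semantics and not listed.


step 1: rule r2; match: 0->5, 1->8, 2->4; deleted nodes (none); deleted edges (5,8,2); added nodes (none); added edges (5,4,1); (5,8,1); result: nodes: 0:m1, 2:m1, 4:m3, 5:m3, 6:m2, 7:m1, 8:m2 edges: (2,7,2); (4,0,1); (5,4,1); (5,6,1); (5,8,1); (6,7,1); (7,4,2)
step 2: rule r3; match: 0->6, 1->7, 2->4; deleted nodes 7; deleted edges (2,7,2); (6,7,1); (7,4,2); added nodes (none); added edges (6,4,1); result: nodes: 0:m1, 2:m1, 4:m3, 5:m3, 6:m2, 8:m2 edges: (4,0,1); (5,4,1); (5,6,1); (5,8,1); (6,4,1)
final:
nodes: 0:m1, 2:m1, 4:m3, 5:m3, 6:m2, 8:m2
edges: (4,0,1); (5,4,1); (5,6,1); (5,8,1); (6,4,1)


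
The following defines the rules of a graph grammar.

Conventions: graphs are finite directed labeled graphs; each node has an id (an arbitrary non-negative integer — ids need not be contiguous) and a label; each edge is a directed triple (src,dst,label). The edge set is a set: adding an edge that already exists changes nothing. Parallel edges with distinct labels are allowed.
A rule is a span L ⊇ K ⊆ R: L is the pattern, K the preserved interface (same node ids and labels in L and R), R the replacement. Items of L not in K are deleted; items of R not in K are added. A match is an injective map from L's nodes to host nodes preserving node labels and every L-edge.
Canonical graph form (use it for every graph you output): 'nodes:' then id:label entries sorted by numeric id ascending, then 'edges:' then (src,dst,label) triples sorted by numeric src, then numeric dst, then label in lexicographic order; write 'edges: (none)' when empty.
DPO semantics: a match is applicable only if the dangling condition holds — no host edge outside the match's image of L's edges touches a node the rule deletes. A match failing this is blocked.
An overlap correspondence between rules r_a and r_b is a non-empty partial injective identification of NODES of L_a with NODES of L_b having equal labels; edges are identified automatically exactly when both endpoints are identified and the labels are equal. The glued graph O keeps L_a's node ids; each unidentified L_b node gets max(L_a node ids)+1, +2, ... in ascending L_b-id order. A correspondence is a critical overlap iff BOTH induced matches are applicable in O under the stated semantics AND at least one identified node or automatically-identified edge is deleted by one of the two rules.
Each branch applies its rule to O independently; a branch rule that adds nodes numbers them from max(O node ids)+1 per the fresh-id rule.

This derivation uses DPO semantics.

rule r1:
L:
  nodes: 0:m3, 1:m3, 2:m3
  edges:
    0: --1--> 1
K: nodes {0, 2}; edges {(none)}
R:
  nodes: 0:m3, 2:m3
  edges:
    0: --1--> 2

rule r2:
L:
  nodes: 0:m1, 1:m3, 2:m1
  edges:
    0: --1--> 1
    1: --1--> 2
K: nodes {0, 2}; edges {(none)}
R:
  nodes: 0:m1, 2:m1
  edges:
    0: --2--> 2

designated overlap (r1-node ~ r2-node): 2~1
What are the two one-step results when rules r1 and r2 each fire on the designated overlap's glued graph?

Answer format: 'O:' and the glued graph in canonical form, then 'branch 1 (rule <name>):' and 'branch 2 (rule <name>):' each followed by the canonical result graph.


O:
nodes: 0:m3, 1:m3, 2:m3, 3:m1, 4:m1
edges: (0,1,1); (2,4,1); (3,2,1)
branch 1 (rule r1):
nodes: 0:m3, 2:m3, 3:m1, 4:m1
edges: (0,2,1); (2,4,1); (3,2,1)
branch 2 (rule r2):
nodes: 0:m3, 1:m3, 3:m1, 4:m1
edges: (0,1,1); (3,4,2)
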